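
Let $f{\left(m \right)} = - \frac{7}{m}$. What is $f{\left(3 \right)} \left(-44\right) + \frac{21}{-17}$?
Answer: $\frac{5173}{51} \approx 101.43$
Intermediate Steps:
$f{\left(3 \right)} \left(-44\right) + \frac{21}{-17} = - \frac{7}{3} \left(-44\right) + \frac{21}{-17} = \left(-7\right) \frac{1}{3} \left(-44\right) + 21 \left(- \frac{1}{17}\right) = \left(- \frac{7}{3}\right) \left(-44\right) - \frac{21}{17} = \frac{308}{3} - \frac{21}{17} = \frac{5173}{51}$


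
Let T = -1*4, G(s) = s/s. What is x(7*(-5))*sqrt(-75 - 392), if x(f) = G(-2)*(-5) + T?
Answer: -9*I*sqrt(467) ≈ -194.49*I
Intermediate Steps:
G(s) = 1
T = -4
x(f) = -9 (x(f) = 1*(-5) - 4 = -5 - 4 = -9)
x(7*(-5))*sqrt(-75 - 392) = -9*sqrt(-75 - 392) = -9*I*sqrt(467)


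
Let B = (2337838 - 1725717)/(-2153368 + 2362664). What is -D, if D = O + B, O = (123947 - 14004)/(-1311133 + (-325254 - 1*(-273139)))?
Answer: -12679095295/4458161772 ≈ -2.8440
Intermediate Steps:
B = 612121/209296 ≈ 2.9247
O = -109943/1363248 (O = 109943/(-1311133 + (-325254 + 273139)) = 109943/(-1311133 - 52115) = 109943/(-1363248) = 109943*(-1/1363248) = -109943/1363248 ≈ -0.080648)
D = 12679095295/4458161772 (D = -109943/1363248 + 612121/209296 = 12679095295/4458161772 ≈ 2.8440)
-D = -1*12679095295/4458161772 = -12679095295/4458161772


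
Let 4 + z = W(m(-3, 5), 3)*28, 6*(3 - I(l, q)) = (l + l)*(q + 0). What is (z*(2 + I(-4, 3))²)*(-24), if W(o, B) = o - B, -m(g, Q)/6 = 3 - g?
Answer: 2130624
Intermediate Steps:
m(g, Q) = -18 + 6*g (m(g, Q) = -6*(3 - g) = -18 + 6*g)
I(l, q) = 3 - l*q/3 (I(l, q) = 3 - (l + l)*(q + 0)/6 = 3 - 2*l*q/6 = 3 - l*q/3)
z = -1096 (z = -4 + ((-18 + 6*(-3)) - 1*3)*28 = -4 + ((-18 - 18) - 3)*28 = -4 + (-36 - 3)*28 = -4 - 39*28 = -4 - 1092 = -1096)
(z*(2 + I(-4, 3))²)*(-24) = -1096*(2 + (3 - ⅓*(-4)*3))²*(-24) = -1096*(2 + (3 + 4))²*(-24) = -1096*(2 + 7)²*(-24) = -1096*9²*(-24) = -1096*81*(-24) = -88776*(-24) = 2130624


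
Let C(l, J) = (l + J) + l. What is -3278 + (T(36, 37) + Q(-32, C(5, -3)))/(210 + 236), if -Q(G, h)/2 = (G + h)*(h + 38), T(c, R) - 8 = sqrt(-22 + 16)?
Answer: -729865/223 + I*sqrt(6)/446 ≈ -3272.9 + 0.0054921*I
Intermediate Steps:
C(l, J) = J + 2*l (C(l, J) = (J + l) + l = J + 2*l)
T(c, R) = 8 + I*sqrt(6) (T(c, R) = 8 + sqrt(-22 + 16) = 8 + sqrt(-6) = 8 + I*sqrt(6))
Q(G, h) = -2*(38 + h)*(G + h) (Q(G, h) = -2*(G + h)*(h + 38) = -2*(G + h)*(38 + h) = -2*(38 + h)*(G + h))
-3278 + (T(36, 37) + Q(-32, C(5, -3)))/(210 + 236) = -3278 + ((8 + I*sqrt(6)) + (-76*(-32) - 76*(-3 + 2*5) - 2*(-3 + 2*5)**2 - 2*(-32)*(-3 + 2*5)))/(210 + 236) = -3278 + ((8 + I*sqrt(6)) + (2432 - 76*(-3 + 10) - 2*(-3 + 10)**2 - 2*(-32)*(-3 + 10)))/446 = -3278 + ((8 + I*sqrt(6)) + (2432 - 76*7 - 2*7**2 - 2*(-32)*7))*(1/446) = -3278 + ((8 + I*sqrt(6)) + (2432 - 532 - 2*49 + 448))*(1/446) = -3278 + ((8 + I*sqrt(6)) + (2432 - 532 - 98 + 448))*(1/446) = -3278 + ((8 + I*sqrt(6)) + 2250)*(1/446) = -3278 + (2258 + I*sqrt(6))*(1/446) = -3278 + (1129/223 + I*sqrt(6)/446) = -729865/223 + I*sqrt(6)/446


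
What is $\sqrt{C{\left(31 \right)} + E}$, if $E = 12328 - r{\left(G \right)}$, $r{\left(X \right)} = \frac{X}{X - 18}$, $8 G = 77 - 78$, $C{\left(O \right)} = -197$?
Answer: $\frac{\sqrt{255054130}}{145} \approx 110.14$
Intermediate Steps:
$G = - \frac{1}{8}$ ($G = \frac{77 - 78}{8} = \frac{1}{8} \left(-1\right) = - \frac{1}{8} \approx -0.125$)
$r{\left(X \right)} = \frac{X}{-18 + X}$
$E = \frac{1787559}{145}$ ($E = 12328 - - \frac{1}{8 \left(-18 - \frac{1}{8}\right)} = 12328 - - \frac{1}{8 \left(- \frac{145}{8}\right)} = 12328 - \left(- \frac{1}{8}\right) \left(- \frac{8}{145}\right) = 12328 - \frac{1}{145} = \frac{1787559}{145} \approx 12328.0$)
$\sqrt{C{\left(31 \right)} + E} = \sqrt{-197 + \frac{1787559}{145}} = \sqrt{\frac{1758994}{145}} = \frac{\sqrt{255054130}}{145}$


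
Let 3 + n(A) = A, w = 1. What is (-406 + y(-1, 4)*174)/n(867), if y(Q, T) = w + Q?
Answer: -203/432 ≈ -0.46991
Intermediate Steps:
n(A) = -3 + A
y(Q, T) = 1 + Q
(-406 + y(-1, 4)*174)/n(867) = (-406 + (1 - 1)*174)/(-3 + 867) = (-406 + 0*174)/864 = (-406 + 0)*(1/864) = -406*1/864 = -203/432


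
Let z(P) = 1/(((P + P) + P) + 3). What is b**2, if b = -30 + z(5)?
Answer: 290521/324 ≈ 896.67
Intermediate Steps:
z(P) = 1/(3 + 3*P) (z(P) = 1/((2*P + P) + 3) = 1/(3*P + 3) = 1/(3 + 3*P))
b = -539/18 (b = -30 + 1/(3*(1 + 5)) = -30 + (1/3)/6 = -30 + (1/3)*(1/6) = -30 + 1/18 = -539/18 ≈ -29.944)
b**2 = (-539/18)**2 = 290521/324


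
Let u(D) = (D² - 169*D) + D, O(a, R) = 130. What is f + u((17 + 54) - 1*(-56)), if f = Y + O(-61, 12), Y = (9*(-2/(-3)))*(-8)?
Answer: -5125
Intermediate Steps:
Y = -48 (Y = (9*(-2*(-⅓)))*(-8) = (9*(⅔))*(-8) = 6*(-8) = -48)
u(D) = D² - 168*D
f = 82 (f = -48 + 130 = 82)
f + u((17 + 54) - 1*(-56)) = 82 + ((17 + 54) - 1*(-56))*(-168 + ((17 + 54) - 1*(-56))) = 82 + (71 + 56)*(-168 + (71 + 56)) = 82 + 127*(-168 + 127) = 82 + 127*(-41) = 82 - 5207 = -5125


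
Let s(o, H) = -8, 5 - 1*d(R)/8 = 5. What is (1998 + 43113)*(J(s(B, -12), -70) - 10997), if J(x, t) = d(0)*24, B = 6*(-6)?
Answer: -496085667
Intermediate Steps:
B = -36
d(R) = 0 (d(R) = 40 - 8*5 = 40 - 40 = 0)
J(x, t) = 0 (J(x, t) = 0*24 = 0)
(1998 + 43113)*(J(s(B, -12), -70) - 10997) = (1998 + 43113)*(0 - 10997) = 45111*(-10997) = -496085667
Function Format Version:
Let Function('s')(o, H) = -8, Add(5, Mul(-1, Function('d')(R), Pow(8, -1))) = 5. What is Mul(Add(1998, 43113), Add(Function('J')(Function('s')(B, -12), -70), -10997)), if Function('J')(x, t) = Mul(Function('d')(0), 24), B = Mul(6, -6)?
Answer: -496085667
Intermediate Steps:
B = -36
Function('d')(R) = 0 (Function('d')(R) = Add(40, Mul(-8, 5)) = Add(40, -40) = 0)
Function('J')(x, t) = 0 (Function('J')(x, t) = Mul(0, 24) = 0)
Mul(Add(1998, 43113), Add(Function('J')(Function('s')(B, -12), -70), -10997)) = Mul(Add(1998, 43113), Add(0, -10997)) = Mul(45111, -10997) = -496085667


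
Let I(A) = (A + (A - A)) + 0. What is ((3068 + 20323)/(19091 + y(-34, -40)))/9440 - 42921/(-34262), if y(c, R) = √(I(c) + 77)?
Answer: 24614605157191557/19646751800933440 - 7797*√43/1146853762240 ≈ 1.2529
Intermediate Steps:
I(A) = A (I(A) = (A + 0) + 0 = A + 0 = A)
y(c, R) = √(77 + c) (y(c, R) = √(c + 77) = √(77 + c))
((3068 + 20323)/(19091 + y(-34, -40)))/9440 - 42921/(-34262) = ((3068 + 20323)/(19091 + √(77 - 34)))/9440 - 42921/(-34262) = (23391/(19091 + √43))*(1/9440) - 42921*(-1/34262) = 23391/(9440*(19091 + √43)) + 42921/34262 = 42921/34262 + 23391/(9440*(19091 + √43))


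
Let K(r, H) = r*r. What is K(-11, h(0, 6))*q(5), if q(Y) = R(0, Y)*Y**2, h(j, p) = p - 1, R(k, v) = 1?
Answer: 3025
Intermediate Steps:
h(j, p) = -1 + p
K(r, H) = r**2
q(Y) = Y**2 (q(Y) = 1*Y**2 = Y**2)
K(-11, h(0, 6))*q(5) = (-11)**2*5**2 = 121*25 = 3025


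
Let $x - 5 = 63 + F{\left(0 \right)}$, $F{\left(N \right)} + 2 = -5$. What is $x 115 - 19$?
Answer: $6996$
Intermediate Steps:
$F{\left(N \right)} = -7$ ($F{\left(N \right)} = -2 - 5 = -7$)
$x = 61$ ($x = 5 + \left(63 - 7\right) = 5 + 56 = 61$)
$x 115 - 19 = 61 \cdot 115 - 19 = 7015 - 19 = 6996$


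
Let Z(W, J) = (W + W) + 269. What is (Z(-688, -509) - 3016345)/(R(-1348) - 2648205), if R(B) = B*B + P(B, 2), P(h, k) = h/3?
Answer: 9052356/2494651 ≈ 3.6287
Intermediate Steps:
P(h, k) = h/3 (P(h, k) = h*(1/3) = h/3)
Z(W, J) = 269 + 2*W (Z(W, J) = 2*W + 269 = 269 + 2*W)
R(B) = B**2 + B/3 (R(B) = B*B + B/3 = B**2 + B/3)
(Z(-688, -509) - 3016345)/(R(-1348) - 2648205) = ((269 + 2*(-688)) - 3016345)/(-1348*(1/3 - 1348) - 2648205) = ((269 - 1376) - 3016345)/(-1348*(-4043/3) - 2648205) = (-1107 - 3016345)/(5449964/3 - 2648205) = -3017452/(-2494651/3) = -3017452*(-3/2494651) = 9052356/2494651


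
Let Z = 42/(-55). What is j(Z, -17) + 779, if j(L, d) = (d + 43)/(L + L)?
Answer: 32003/42 ≈ 761.98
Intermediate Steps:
Z = -42/55 (Z = 42*(-1/55) = -42/55 ≈ -0.76364)
j(L, d) = (43 + d)/(2*L) (j(L, d) = (43 + d)/((2*L)) = (43 + d)*(1/(2*L)) = (43 + d)/(2*L))
j(Z, -17) + 779 = (43 - 17)/(2*(-42/55)) + 779 = (½)*(-55/42)*26 + 779 = -715/42 + 779 = 32003/42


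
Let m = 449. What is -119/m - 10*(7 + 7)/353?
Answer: -104867/158497 ≈ -0.66163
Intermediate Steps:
-119/m - 10*(7 + 7)/353 = -119/449 - 10*(7 + 7)/353 = -119*1/449 - 10*14*(1/353) = -119/449 - 140*1/353 = -119/449 - 140/353 = -104867/158497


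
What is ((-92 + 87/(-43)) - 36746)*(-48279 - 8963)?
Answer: 90678254282/43 ≈ 2.1088e+9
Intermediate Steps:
((-92 + 87/(-43)) - 36746)*(-48279 - 8963) = ((-92 + 87*(-1/43)) - 36746)*(-57242) = ((-92 - 87/43) - 36746)*(-57242) = (-4043/43 - 36746)*(-57242) = -1584121/43*(-57242) = 90678254282/43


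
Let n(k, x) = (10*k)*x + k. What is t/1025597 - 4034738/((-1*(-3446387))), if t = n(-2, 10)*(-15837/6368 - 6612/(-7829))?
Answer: -103122020450238667937/88108972644542221904 ≈ -1.1704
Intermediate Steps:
n(k, x) = k + 10*k*x (n(k, x) = 10*k*x + k = k + 10*k*x)
t = 8270148357/24927536 (t = (-2*(1 + 10*10))*(-15837/6368 - 6612/(-7829)) = (-2*(1 + 100))*(-15837*1/6368 - 6612*(-1/7829)) = (-2*101)*(-15837/6368 + 6612/7829) = -202*(-81882657/49855072) = 8270148357/24927536 ≈ 331.77)
t/1025597 - 4034738/((-1*(-3446387))) = (8270148357/24927536)/1025597 - 4034738/((-1*(-3446387))) = (8270148357/24927536)*(1/1025597) - 4034738/3446387 = 8270148357/25565606138992 - 4034738*1/3446387 = 8270148357/25565606138992 - 4034738/3446387 = -103122020450238667937/88108972644542221904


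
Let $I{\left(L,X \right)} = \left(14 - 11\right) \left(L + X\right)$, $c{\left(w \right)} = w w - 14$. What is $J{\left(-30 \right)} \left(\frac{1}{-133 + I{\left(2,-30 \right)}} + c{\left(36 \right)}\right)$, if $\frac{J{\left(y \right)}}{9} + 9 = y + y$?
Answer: $- \frac{172757853}{217} \approx -7.9612 \cdot 10^{5}$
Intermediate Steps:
$c{\left(w \right)} = -14 + w^{2}$ ($c{\left(w \right)} = w^{2} - 14 = -14 + w^{2}$)
$I{\left(L,X \right)} = 3 L + 3 X$ ($I{\left(L,X \right)} = 3 \left(L + X\right) = 3 L + 3 X$)
$J{\left(y \right)} = -81 + 18 y$ ($J{\left(y \right)} = -81 + 9 \left(y + y\right) = -81 + 9 \cdot 2 y = -81 + 18 y$)
$J{\left(-30 \right)} \left(\frac{1}{-133 + I{\left(2,-30 \right)}} + c{\left(36 \right)}\right) = \left(-81 + 18 \left(-30\right)\right) \left(\frac{1}{-133 + \left(3 \cdot 2 + 3 \left(-30\right)\right)} - \left(14 - 36^{2}\right)\right) = \left(-81 - 540\right) \left(\frac{1}{-133 + \left(6 - 90\right)} + \left(-14 + 1296\right)\right) = - 621 \left(\frac{1}{-133 - 84} + 1282\right) = - 621 \left(\frac{1}{-217} + 1282\right) = - 621 \left(- \frac{1}{217} + 1282\right) = \left(-621\right) \frac{278193}{217} = - \frac{172757853}{217}$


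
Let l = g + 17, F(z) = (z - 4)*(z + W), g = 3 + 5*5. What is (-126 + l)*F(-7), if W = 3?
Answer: -3564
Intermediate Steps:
g = 28 (g = 3 + 25 = 28)
F(z) = (-4 + z)*(3 + z) (F(z) = (z - 4)*(z + 3) = (-4 + z)*(3 + z))
l = 45 (l = 28 + 17 = 45)
(-126 + l)*F(-7) = (-126 + 45)*(-12 + (-7)² - 1*(-7)) = -81*(-12 + 49 + 7) = -81*44 = -3564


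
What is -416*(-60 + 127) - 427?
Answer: -28299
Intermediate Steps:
-416*(-60 + 127) - 427 = -416*67 - 427 = -27872 - 427 = -28299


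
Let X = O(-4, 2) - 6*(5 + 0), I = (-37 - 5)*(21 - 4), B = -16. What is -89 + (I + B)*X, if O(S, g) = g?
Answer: 20351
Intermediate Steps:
I = -714 (I = -42*17 = -714)
X = -28 (X = 2 - 6*(5 + 0) = 2 - 6*5 = 2 - 1*30 = 2 - 30 = -28)
-89 + (I + B)*X = -89 + (-714 - 16)*(-28) = -89 - 730*(-28) = -89 + 20440 = 20351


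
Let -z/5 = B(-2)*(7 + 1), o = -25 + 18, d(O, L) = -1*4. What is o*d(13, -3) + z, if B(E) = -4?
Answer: 188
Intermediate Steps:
d(O, L) = -4
o = -7
z = 160 (z = -(-20)*(7 + 1) = -(-20)*8 = -5*(-32) = 160)
o*d(13, -3) + z = -7*(-4) + 160 = 28 + 160 = 188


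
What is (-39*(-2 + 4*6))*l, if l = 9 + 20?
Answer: -24882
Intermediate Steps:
l = 29
(-39*(-2 + 4*6))*l = -39*(-2 + 4*6)*29 = -39*(-2 + 24)*29 = -39*22*29 = -858*29 = -24882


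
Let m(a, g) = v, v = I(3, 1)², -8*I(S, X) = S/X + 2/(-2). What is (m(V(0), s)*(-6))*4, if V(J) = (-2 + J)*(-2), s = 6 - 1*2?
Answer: -3/2 ≈ -1.5000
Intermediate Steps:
s = 4 (s = 6 - 2 = 4)
V(J) = 4 - 2*J
I(S, X) = ⅛ - S/(8*X) (I(S, X) = -(S/X + 2/(-2))/8 = -(S/X + 2*(-½))/8 = -(S/X - 1)/8 = -(-1 + S/X)/8 = ⅛ - S/(8*X))
v = 1/16 (v = ((⅛)*(1 - 1*3)/1)² = ((⅛)*1*(1 - 3))² = ((⅛)*1*(-2))² = (-¼)² = 1/16 ≈ 0.062500)
m(a, g) = 1/16
(m(V(0), s)*(-6))*4 = ((1/16)*(-6))*4 = -3/8*4 = -3/2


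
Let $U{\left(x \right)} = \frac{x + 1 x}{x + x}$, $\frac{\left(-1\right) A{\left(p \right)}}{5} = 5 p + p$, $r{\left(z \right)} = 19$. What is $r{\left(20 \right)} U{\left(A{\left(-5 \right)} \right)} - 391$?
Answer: $-372$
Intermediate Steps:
$A{\left(p \right)} = - 30 p$ ($A{\left(p \right)} = - 5 \left(5 p + p\right) = - 5 \cdot 6 p = - 30 p$)
$U{\left(x \right)} = 1$ ($U{\left(x \right)} = \frac{x + x}{2 x} = 2 x \frac{1}{2 x} = 1$)
$r{\left(20 \right)} U{\left(A{\left(-5 \right)} \right)} - 391 = 19 \cdot 1 - 391 = 19 - 391 = -372$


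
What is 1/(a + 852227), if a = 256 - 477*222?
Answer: 1/746589 ≈ 1.3394e-6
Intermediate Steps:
a = -105638 (a = 256 - 105894 = -105638)
1/(a + 852227) = 1/(-105638 + 852227) = 1/746589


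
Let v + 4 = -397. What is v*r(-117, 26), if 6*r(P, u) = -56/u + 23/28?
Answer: 194485/2184 ≈ 89.050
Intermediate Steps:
v = -401 (v = -4 - 397 = -401)
r(P, u) = 23/168 - 28/(3*u) (r(P, u) = (-56/u + 23/28)/6 = (23/28 - 56/u)/6 = 23/168 - 28/(3*u))
v*r(-117, 26) = -401*(-1568 + 23*26)/(168*26) = -401*(-1568 + 598)/(168*26) = -401*(-970)/(168*26) = -401*(-485/2184) = 194485/2184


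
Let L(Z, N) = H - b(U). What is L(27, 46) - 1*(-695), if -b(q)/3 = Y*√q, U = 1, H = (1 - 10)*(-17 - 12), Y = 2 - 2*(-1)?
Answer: 968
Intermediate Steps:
Y = 4 (Y = 2 + 2 = 4)
H = 261 (H = -9*(-29) = 261)
b(q) = -12*√q
L(Z, N) = 273 (L(Z, N) = 261 - (-12)*√1 = 261 - (-12) = 261 - 1*(-12) = 261 + 12 = 273)
L(27, 46) - 1*(-695) = 273 - 1*(-695) = 273 + 695 = 968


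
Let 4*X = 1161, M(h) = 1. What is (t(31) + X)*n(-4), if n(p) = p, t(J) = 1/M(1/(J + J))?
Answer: -1165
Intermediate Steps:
t(J) = 1 (t(J) = 1/1 = 1)
X = 1161/4 (X = (1/4)*1161 = 1161/4 ≈ 290.25)
(t(31) + X)*n(-4) = (1 + 1161/4)*(-4) = (1165/4)*(-4) = -1165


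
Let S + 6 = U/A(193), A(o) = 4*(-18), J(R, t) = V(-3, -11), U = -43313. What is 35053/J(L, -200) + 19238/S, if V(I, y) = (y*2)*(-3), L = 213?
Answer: 1594526669/2830146 ≈ 563.41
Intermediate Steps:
V(I, y) = -6*y (V(I, y) = (2*y)*(-3) = -6*y)
J(R, t) = 66 (J(R, t) = -6*(-11) = 66)
A(o) = -72
S = 42881/72 (S = -6 - 43313/(-72) = -6 - 43313*(-1/72) = -6 + 43313/72 = 42881/72 ≈ 595.57)
35053/J(L, -200) + 19238/S = 35053/66 + 19238/(42881/72) = 35053*(1/66) + 19238*(72/42881) = 35053/66 + 1385136/42881 = 1594526669/2830146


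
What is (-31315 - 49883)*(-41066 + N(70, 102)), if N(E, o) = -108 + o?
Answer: 3334964256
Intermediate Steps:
(-31315 - 49883)*(-41066 + N(70, 102)) = (-31315 - 49883)*(-41066 + (-108 + 102)) = -81198*(-41066 - 6) = -81198*(-41072) = 3334964256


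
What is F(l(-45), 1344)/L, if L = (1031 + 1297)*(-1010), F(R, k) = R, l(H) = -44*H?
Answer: -33/39188 ≈ -0.00084209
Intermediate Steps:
L = -2351280 (L = 2328*(-1010) = -2351280)
F(l(-45), 1344)/L = -44*(-45)/(-2351280) = 1980*(-1/2351280) = -33/39188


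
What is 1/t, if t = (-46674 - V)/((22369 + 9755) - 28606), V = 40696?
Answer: -1759/43685 ≈ -0.040266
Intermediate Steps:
t = -43685/1759 (t = (-46674 - 1*40696)/((22369 + 9755) - 28606) = (-46674 - 40696)/(32124 - 28606) = -87370/3518 = -87370*1/3518 = -43685/1759 ≈ -24.835)
1/t = 1/(-43685/1759) = -1759/43685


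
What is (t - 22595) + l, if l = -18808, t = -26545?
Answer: -67948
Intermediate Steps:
(t - 22595) + l = (-26545 - 22595) - 18808 = -49140 - 18808 = -67948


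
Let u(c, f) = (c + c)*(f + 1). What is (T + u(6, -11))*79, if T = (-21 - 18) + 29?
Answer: -10270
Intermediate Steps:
u(c, f) = 2*c*(1 + f) (u(c, f) = (2*c)*(1 + f) = 2*c*(1 + f))
T = -10 (T = -39 + 29 = -10)
(T + u(6, -11))*79 = (-10 + 2*6*(1 - 11))*79 = (-10 + 2*6*(-10))*79 = (-10 - 120)*79 = -130*79 = -10270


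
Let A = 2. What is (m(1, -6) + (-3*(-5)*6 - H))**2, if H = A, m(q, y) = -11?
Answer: 5929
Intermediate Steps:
H = 2
(m(1, -6) + (-3*(-5)*6 - H))**2 = (-11 + (-3*(-5)*6 - 1*2))**2 = (-11 + (15*6 - 2))**2 = (-11 + (90 - 2))**2 = (-11 + 88)**2 = 77**2 = 5929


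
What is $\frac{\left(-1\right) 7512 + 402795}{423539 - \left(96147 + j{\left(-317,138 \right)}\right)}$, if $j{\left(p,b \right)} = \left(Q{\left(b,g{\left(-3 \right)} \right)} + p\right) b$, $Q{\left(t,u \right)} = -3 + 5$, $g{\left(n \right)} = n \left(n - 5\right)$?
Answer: $\frac{395283}{370862} \approx 1.0658$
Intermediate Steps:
$g{\left(n \right)} = n \left(-5 + n\right)$
$Q{\left(t,u \right)} = 2$
$j{\left(p,b \right)} = b \left(2 + p\right)$ ($j{\left(p,b \right)} = \left(2 + p\right) b = b \left(2 + p\right)$)
$\frac{\left(-1\right) 7512 + 402795}{423539 - \left(96147 + j{\left(-317,138 \right)}\right)} = \frac{\left(-1\right) 7512 + 402795}{423539 - \left(96147 + 138 \left(2 - 317\right)\right)} = \frac{-7512 + 402795}{423539 - \left(96147 + 138 \left(-315\right)\right)} = \frac{395283}{423539 - 52677} = \frac{395283}{370862}$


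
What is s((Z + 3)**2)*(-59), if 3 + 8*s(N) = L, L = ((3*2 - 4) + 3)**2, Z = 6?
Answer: -649/4 ≈ -162.25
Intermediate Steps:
L = 25 (L = ((6 - 4) + 3)**2 = (2 + 3)**2 = 5**2 = 25)
s(N) = 11/4 (s(N) = -3/8 + (1/8)*25 = -3/8 + 25/8 = 11/4)
s((Z + 3)**2)*(-59) = (11/4)*(-59) = -649/4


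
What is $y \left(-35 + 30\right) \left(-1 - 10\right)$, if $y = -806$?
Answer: $-44330$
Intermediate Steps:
$y \left(-35 + 30\right) \left(-1 - 10\right) = - 806 \left(-35 + 30\right) \left(-1 - 10\right) = - 806 \left(\left(-5\right) \left(-11\right)\right) = \left(-806\right) 55 = -44330$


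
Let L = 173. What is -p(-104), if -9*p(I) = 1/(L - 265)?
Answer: -1/828 ≈ -0.0012077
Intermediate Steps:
p(I) = 1/828 (p(I) = -1/(9*(173 - 265)) = -1/9/(-92) = -1/9*(-1/92) = 1/828)
-p(-104) = -1*1/828 = -1/828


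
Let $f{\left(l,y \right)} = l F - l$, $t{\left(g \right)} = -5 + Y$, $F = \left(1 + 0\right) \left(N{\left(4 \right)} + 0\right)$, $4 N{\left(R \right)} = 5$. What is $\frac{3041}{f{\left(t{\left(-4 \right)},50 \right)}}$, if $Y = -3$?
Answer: $- \frac{3041}{2} \approx -1520.5$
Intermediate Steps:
$N{\left(R \right)} = \frac{5}{4}$ ($N{\left(R \right)} = \frac{1}{4} \cdot 5 = \frac{5}{4}$)
$F = \frac{5}{4}$ ($F = \left(1 + 0\right) \left(\frac{5}{4} + 0\right) = 1 \cdot \frac{5}{4} = \frac{5}{4} \approx 1.25$)
$t{\left(g \right)} = -8$ ($t{\left(g \right)} = -5 - 3 = -8$)
$f{\left(l,y \right)} = \frac{l}{4}$ ($f{\left(l,y \right)} = l \frac{5}{4} - l = \frac{5 l}{4} - l = \frac{l}{4}$)
$\frac{3041}{f{\left(t{\left(-4 \right)},50 \right)}} = \frac{3041}{\frac{1}{4} \left(-8\right)} = \frac{3041}{-2} = 3041 \left(- \frac{1}{2}\right) = - \frac{3041}{2}$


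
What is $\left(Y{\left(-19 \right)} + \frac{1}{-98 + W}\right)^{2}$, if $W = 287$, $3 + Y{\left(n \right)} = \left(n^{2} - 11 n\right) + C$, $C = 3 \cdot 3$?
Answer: $\frac{11851588225}{35721} \approx 3.3178 \cdot 10^{5}$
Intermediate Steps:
$C = 9$
$Y{\left(n \right)} = 6 + n^{2} - 11 n$ ($Y{\left(n \right)} = -3 + \left(\left(n^{2} - 11 n\right) + 9\right) = -3 + \left(9 + n^{2} - 11 n\right) = 6 + n^{2} - 11 n$)
$\left(Y{\left(-19 \right)} + \frac{1}{-98 + W}\right)^{2} = \left(\left(6 + \left(-19\right)^{2} - -209\right) + \frac{1}{-98 + 287}\right)^{2} = \left(\left(6 + 361 + 209\right) + \frac{1}{189}\right)^{2} = \left(576 + \frac{1}{189}\right)^{2} = \left(\frac{108865}{189}\right)^{2} = \frac{11851588225}{35721}$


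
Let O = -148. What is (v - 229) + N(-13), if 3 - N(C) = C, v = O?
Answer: -361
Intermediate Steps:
v = -148
N(C) = 3 - C
(v - 229) + N(-13) = (-148 - 229) + (3 - 1*(-13)) = -377 + (3 + 13) = -377 + 16 = -361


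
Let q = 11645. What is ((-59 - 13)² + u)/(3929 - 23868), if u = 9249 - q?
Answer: -2788/19939 ≈ -0.13983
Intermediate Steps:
u = -2396 (u = 9249 - 1*11645 = 9249 - 11645 = -2396)
((-59 - 13)² + u)/(3929 - 23868) = ((-59 - 13)² - 2396)/(3929 - 23868) = ((-72)² - 2396)/(-19939) = (5184 - 2396)*(-1/19939) = 2788*(-1/19939) = -2788/19939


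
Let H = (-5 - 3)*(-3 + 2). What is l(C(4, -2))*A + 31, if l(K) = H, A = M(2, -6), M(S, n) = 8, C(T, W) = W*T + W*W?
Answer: 95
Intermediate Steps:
C(T, W) = W² + T*W (C(T, W) = T*W + W² = W² + T*W)
A = 8
H = 8 (H = -8*(-1) = 8)
l(K) = 8
l(C(4, -2))*A + 31 = 8*8 + 31 = 64 + 31 = 95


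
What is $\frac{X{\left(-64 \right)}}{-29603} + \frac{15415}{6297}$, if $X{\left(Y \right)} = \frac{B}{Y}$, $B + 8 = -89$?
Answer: $\frac{29204524871}{11930245824} \approx 2.4479$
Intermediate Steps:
$B = -97$ ($B = -8 - 89 = -97$)
$X{\left(Y \right)} = - \frac{97}{Y}$
$\frac{X{\left(-64 \right)}}{-29603} + \frac{15415}{6297} = \frac{\left(-97\right) \frac{1}{-64}}{-29603} + \frac{15415}{6297} = \left(-97\right) \left(- \frac{1}{64}\right) \left(- \frac{1}{29603}\right) + 15415 \cdot \frac{1}{6297} = \frac{97}{64} \left(- \frac{1}{29603}\right) + \frac{15415}{6297} = - \frac{97}{1894592} + \frac{15415}{6297} = \frac{29204524871}{11930245824}$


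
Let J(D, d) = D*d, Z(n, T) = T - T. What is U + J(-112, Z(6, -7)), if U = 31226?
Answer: 31226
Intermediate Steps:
Z(n, T) = 0
U + J(-112, Z(6, -7)) = 31226 - 112*0 = 31226 + 0 = 31226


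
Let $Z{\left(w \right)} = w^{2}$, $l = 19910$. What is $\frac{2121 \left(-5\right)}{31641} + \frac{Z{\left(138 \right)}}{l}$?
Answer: $\frac{65237609}{104995385} \approx 0.62134$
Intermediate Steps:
$\frac{2121 \left(-5\right)}{31641} + \frac{Z{\left(138 \right)}}{l} = \frac{2121 \left(-5\right)}{31641} + \frac{138^{2}}{19910} = \left(-10605\right) \frac{1}{31641} + 19044 \cdot \frac{1}{19910} = - \frac{3535}{10547} + \frac{9522}{9955} = \frac{65237609}{104995385}$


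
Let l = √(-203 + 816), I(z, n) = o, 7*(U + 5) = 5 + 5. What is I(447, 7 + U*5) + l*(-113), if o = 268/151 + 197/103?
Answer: 57351/15553 - 113*√613 ≈ -2794.1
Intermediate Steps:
o = 57351/15553 (o = 268*(1/151) + 197*(1/103) = 268/151 + 197/103 = 57351/15553 ≈ 3.6875)
U = -25/7 (U = -5 + (5 + 5)/7 = -5 + (⅐)*10 = -5 + 10/7 = -25/7 ≈ -3.5714)
I(z, n) = 57351/15553
l = √613 ≈ 24.759
I(447, 7 + U*5) + l*(-113) = 57351/15553 + √613*(-113) = 57351/15553 - 113*√613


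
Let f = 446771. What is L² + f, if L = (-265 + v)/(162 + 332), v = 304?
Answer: 645137333/1444 ≈ 4.4677e+5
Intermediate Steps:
L = 3/38 (L = (-265 + 304)/(162 + 332) = 39/494 = 39*(1/494) = 3/38 ≈ 0.078947)
L² + f = (3/38)² + 446771 = 9/1444 + 446771 = 645137333/1444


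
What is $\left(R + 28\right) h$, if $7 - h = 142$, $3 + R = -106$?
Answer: $10935$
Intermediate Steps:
$R = -109$ ($R = -3 - 106 = -109$)
$h = -135$ ($h = 7 - 142 = -135$)
$\left(R + 28\right) h = \left(-109 + 28\right) \left(-135\right) = \left(-81\right) \left(-135\right) = 10935$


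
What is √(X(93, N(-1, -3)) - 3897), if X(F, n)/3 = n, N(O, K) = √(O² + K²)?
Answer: √(-3897 + 3*√10) ≈ 62.35*I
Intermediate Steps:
N(O, K) = √(K² + O²)
X(F, n) = 3*n
√(X(93, N(-1, -3)) - 3897) = √(3*√((-3)² + (-1)²) - 3897) = √(3*√(9 + 1) - 3897) = √(3*√10 - 3897) = √(-3897 + 3*√10)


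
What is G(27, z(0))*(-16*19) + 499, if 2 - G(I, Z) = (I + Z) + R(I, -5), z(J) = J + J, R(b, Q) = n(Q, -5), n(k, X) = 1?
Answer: 8403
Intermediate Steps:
R(b, Q) = 1
z(J) = 2*J
G(I, Z) = 1 - I - Z (G(I, Z) = 2 - ((I + Z) + 1) = 2 - (1 + I + Z) = 2 + (-1 - I - Z) = 1 - I - Z)
G(27, z(0))*(-16*19) + 499 = (1 - 1*27 - 2*0)*(-16*19) + 499 = (1 - 27 - 1*0)*(-304) + 499 = (1 - 27 + 0)*(-304) + 499 = -26*(-304) + 499 = 7904 + 499 = 8403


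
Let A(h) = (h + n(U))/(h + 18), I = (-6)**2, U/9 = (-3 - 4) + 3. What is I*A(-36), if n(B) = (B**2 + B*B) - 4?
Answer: -5104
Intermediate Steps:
U = -36 (U = 9*((-3 - 4) + 3) = 9*(-7 + 3) = 9*(-4) = -36)
I = 36
n(B) = -4 + 2*B**2 (n(B) = (B**2 + B**2) - 4 = 2*B**2 - 4 = -4 + 2*B**2)
A(h) = (2588 + h)/(18 + h) (A(h) = (h + (-4 + 2*(-36)**2))/(h + 18) = (h + (-4 + 2*1296))/(18 + h) = (h + (-4 + 2592))/(18 + h) = (h + 2588)/(18 + h) = (2588 + h)/(18 + h))
I*A(-36) = 36*((2588 - 36)/(18 - 36)) = 36*(2552/(-18)) = 36*(-1/18*2552) = 36*(-1276/9) = -5104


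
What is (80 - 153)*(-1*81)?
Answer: 5913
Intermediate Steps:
(80 - 153)*(-1*81) = -73*(-81) = 5913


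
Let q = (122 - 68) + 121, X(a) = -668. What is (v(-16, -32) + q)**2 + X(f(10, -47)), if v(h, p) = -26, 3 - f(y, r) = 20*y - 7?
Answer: 21533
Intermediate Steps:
f(y, r) = 10 - 20*y (f(y, r) = 3 - (20*y - 7) = 3 - (-7 + 20*y) = 3 + (7 - 20*y) = 10 - 20*y)
q = 175 (q = 54 + 121 = 175)
(v(-16, -32) + q)**2 + X(f(10, -47)) = (-26 + 175)**2 - 668 = 149**2 - 668 = 22201 - 668 = 21533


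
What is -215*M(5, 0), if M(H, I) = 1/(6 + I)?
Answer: -215/6 ≈ -35.833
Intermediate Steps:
-215*M(5, 0) = -215/(6 + 0) = -215/6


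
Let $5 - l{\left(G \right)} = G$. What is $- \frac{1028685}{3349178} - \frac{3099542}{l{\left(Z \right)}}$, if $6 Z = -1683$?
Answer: $- \frac{2966060447441}{273197234} \approx -10857.0$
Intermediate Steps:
$Z = - \frac{561}{2}$ ($Z = \frac{1}{6} \left(-1683\right) = - \frac{561}{2} \approx -280.5$)
$l{\left(G \right)} = 5 - G$
$- \frac{1028685}{3349178} - \frac{3099542}{l{\left(Z \right)}} = - \frac{1028685}{3349178} - \frac{3099542}{5 - - \frac{561}{2}} = \left(-1028685\right) \frac{1}{3349178} - \frac{3099542}{5 + \frac{561}{2}} = - \frac{146955}{478454} - \frac{3099542}{\frac{571}{2}} = - \frac{146955}{478454} - \frac{6199084}{571} = - \frac{2966060447441}{273197234}$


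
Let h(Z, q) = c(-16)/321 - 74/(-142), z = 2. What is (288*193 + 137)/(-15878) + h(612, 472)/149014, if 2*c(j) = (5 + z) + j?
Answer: -63079418317123/17974838486324 ≈ -3.5093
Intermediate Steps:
c(j) = 7/2 + j/2 (c(j) = ((5 + 2) + j)/2 = (7 + j)/2 = 7/2 + j/2)
h(Z, q) = 7705/15194 (h(Z, q) = (7/2 + (1/2)*(-16))/321 - 74/(-142) = (7/2 - 8)*(1/321) - 74*(-1/142) = -9/2*1/321 + 37/71 = -3/214 + 37/71 = 7705/15194)
(288*193 + 137)/(-15878) + h(612, 472)/149014 = (288*193 + 137)/(-15878) + (7705/15194)/149014 = (55584 + 137)*(-1/15878) + (7705/15194)*(1/149014) = 55721*(-1/15878) + 7705/2264118716 = -55721/15878 + 7705/2264118716 = -63079418317123/17974838486324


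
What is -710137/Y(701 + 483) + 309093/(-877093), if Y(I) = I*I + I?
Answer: -1056526034461/1230596562720 ≈ -0.85855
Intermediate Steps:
Y(I) = I + I² (Y(I) = I² + I = I + I²)
-710137/Y(701 + 483) + 309093/(-877093) = -710137*1/((1 + (701 + 483))*(701 + 483)) + 309093/(-877093) = -710137*1/(1184*(1 + 1184)) + 309093*(-1/877093) = -710137/(1184*1185) - 309093/877093 = -710137/1403040 - 309093/877093 = -1056526034461/1230596562720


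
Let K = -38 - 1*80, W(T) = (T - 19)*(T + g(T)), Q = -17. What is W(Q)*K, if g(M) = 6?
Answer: -46728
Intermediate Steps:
W(T) = (-19 + T)*(6 + T) (W(T) = (T - 19)*(T + 6) = (-19 + T)*(6 + T))
K = -118 (K = -38 - 80 = -118)
W(Q)*K = (-114 + (-17)² - 13*(-17))*(-118) = (-114 + 289 + 221)*(-118) = 396*(-118) = -46728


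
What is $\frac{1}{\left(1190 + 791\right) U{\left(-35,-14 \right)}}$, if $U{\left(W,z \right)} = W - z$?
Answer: $- \frac{1}{41601} \approx -2.4038 \cdot 10^{-5}$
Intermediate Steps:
$\frac{1}{\left(1190 + 791\right) U{\left(-35,-14 \right)}} = \frac{1}{\left(1190 + 791\right) \left(-35 - -14\right)} = \frac{1}{1981 \left(-35 + 14\right)} = \frac{1}{1981 \left(-21\right)} = \frac{1}{-41601} = - \frac{1}{41601}$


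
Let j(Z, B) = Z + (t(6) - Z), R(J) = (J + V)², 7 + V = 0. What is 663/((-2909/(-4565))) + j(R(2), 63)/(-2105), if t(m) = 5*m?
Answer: 1274179041/1224689 ≈ 1040.4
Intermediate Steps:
V = -7 (V = -7 + 0 = -7)
R(J) = (-7 + J)² (R(J) = (J - 7)² = (-7 + J)²)
j(Z, B) = 30 (j(Z, B) = Z + (5*6 - Z) = Z + (30 - Z) = 30)
663/((-2909/(-4565))) + j(R(2), 63)/(-2105) = 663/((-2909/(-4565))) + 30/(-2105) = 663/((-2909*(-1/4565))) + 30*(-1/2105) = 663/(2909/4565) - 6/421 = 663*(4565/2909) - 6/421 = 3026595/2909 - 6/421 = 1274179041/1224689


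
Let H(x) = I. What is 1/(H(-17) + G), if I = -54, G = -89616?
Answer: -1/89670 ≈ -1.1152e-5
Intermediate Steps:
H(x) = -54
1/(H(-17) + G) = 1/(-54 - 89616) = 1/(-89670) = -1/89670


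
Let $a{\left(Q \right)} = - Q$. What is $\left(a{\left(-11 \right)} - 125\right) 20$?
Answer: $-2280$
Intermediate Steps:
$\left(a{\left(-11 \right)} - 125\right) 20 = \left(\left(-1\right) \left(-11\right) - 125\right) 20 = \left(11 - 125\right) 20 = \left(-114\right) 20 = -2280$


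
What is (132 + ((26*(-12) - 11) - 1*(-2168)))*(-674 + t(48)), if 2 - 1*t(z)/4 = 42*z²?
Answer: -766558026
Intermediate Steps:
t(z) = 8 - 168*z²
(132 + ((26*(-12) - 11) - 1*(-2168)))*(-674 + t(48)) = (132 + ((26*(-12) - 11) - 1*(-2168)))*(-674 + (8 - 168*48²)) = (132 + ((-312 - 11) + 2168))*(-674 + (8 - 168*2304)) = (132 + (-323 + 2168))*(-674 + (8 - 387072)) = (132 + 1845)*(-674 - 387064) = 1977*(-387738) = -766558026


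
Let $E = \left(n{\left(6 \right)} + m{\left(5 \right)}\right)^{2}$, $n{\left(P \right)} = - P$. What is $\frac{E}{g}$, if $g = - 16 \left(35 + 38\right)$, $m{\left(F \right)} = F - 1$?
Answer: $- \frac{1}{292} \approx -0.0034247$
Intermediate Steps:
$m{\left(F \right)} = -1 + F$
$g = -1168$ ($g = \left(-16\right) 73 = -1168$)
$E = 4$ ($E = \left(\left(-1\right) 6 + \left(-1 + 5\right)\right)^{2} = \left(-6 + 4\right)^{2} = \left(-2\right)^{2} = 4$)
$\frac{E}{g} = \frac{4}{-1168} = 4 \left(- \frac{1}{1168}\right) = - \frac{1}{292}$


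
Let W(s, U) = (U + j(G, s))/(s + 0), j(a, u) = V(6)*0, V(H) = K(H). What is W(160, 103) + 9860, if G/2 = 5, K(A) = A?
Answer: 1577703/160 ≈ 9860.6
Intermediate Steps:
V(H) = H
G = 10 (G = 2*5 = 10)
j(a, u) = 0 (j(a, u) = 6*0 = 0)
W(s, U) = U/s (W(s, U) = (U + 0)/(s + 0) = U/s)
W(160, 103) + 9860 = 103/160 + 9860 = 1577703/160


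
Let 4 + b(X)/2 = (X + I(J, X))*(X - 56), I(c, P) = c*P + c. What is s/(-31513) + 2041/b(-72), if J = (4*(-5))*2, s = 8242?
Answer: -5904731105/22330616008 ≈ -0.26442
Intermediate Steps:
J = -40 (J = -20*2 = -40)
I(c, P) = c + P*c (I(c, P) = P*c + c = c + P*c)
b(X) = -8 + 2*(-56 + X)*(-40 - 39*X) (b(X) = -8 + 2*((X - 40*(1 + X))*(X - 56)) = -8 + 2*((X + (-40 - 40*X))*(-56 + X)) = -8 + 2*((-40 - 39*X)*(-56 + X)) = -8 + 2*((-56 + X)*(-40 - 39*X)) = -8 + 2*(-56 + X)*(-40 - 39*X))
s/(-31513) + 2041/b(-72) = 8242/(-31513) + 2041/(4472 - 78*(-72)² + 4288*(-72)) = 8242*(-1/31513) + 2041/(4472 - 78*5184 - 308736) = -8242/31513 + 2041/(4472 - 404352 - 308736) = -8242/31513 + 2041/(-708616) = -8242/31513 + 2041*(-1/708616) = -8242/31513 - 2041/708616 = -5904731105/22330616008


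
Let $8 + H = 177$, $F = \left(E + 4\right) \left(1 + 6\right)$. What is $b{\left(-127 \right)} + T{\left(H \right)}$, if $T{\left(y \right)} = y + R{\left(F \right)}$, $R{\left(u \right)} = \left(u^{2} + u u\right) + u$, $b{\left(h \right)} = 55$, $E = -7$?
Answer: $1085$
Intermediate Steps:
$F = -21$ ($F = \left(-7 + 4\right) \left(1 + 6\right) = \left(-3\right) 7 = -21$)
$R{\left(u \right)} = u + 2 u^{2}$ ($R{\left(u \right)} = \left(u^{2} + u^{2}\right) + u = 2 u^{2} + u = u + 2 u^{2}$)
$H = 169$ ($H = -8 + 177 = 169$)
$T{\left(y \right)} = 861 + y$ ($T{\left(y \right)} = y - 21 \left(1 + 2 \left(-21\right)\right) = y - 21 \left(1 - 42\right) = y - -861 = y + 861 = 861 + y$)
$b{\left(-127 \right)} + T{\left(H \right)} = 55 + \left(861 + 169\right) = 55 + 1030 = 1085$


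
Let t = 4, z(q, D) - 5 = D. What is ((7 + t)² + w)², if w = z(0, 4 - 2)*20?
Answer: 68121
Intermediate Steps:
z(q, D) = 5 + D
w = 140 (w = (5 + (4 - 2))*20 = (5 + 2)*20 = 7*20 = 140)
((7 + t)² + w)² = ((7 + 4)² + 140)² = (11² + 140)² = (121 + 140)² = 261² = 68121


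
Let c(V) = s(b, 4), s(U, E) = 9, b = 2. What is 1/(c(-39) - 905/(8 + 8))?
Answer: -16/761 ≈ -0.021025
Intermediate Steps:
c(V) = 9
1/(c(-39) - 905/(8 + 8)) = 1/(9 - 905/(8 + 8)) = 1/(9 - 905/16) = 1/(-761/16) = -16/761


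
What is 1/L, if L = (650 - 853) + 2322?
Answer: 1/2119 ≈ 0.00047192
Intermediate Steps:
L = 2119 (L = -203 + 2322 = 2119)
1/L = 1/2119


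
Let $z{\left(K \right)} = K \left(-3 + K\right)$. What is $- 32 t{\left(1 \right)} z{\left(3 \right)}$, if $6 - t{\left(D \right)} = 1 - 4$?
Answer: $0$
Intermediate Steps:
$t{\left(D \right)} = 9$ ($t{\left(D \right)} = 6 - \left(1 - 4\right) = 6 - -3 = 6 + 3 = 9$)
$- 32 t{\left(1 \right)} z{\left(3 \right)} = \left(-32\right) 9 \cdot 3 \left(-3 + 3\right) = - 288 \cdot 3 \cdot 0 = \left(-288\right) 0 = 0$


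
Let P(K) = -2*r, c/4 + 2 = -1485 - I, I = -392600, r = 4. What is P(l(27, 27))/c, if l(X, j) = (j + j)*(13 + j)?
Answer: -2/391113 ≈ -5.1136e-6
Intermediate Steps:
l(X, j) = 2*j*(13 + j) (l(X, j) = (2*j)*(13 + j) = 2*j*(13 + j))
c = 1564452 (c = -8 + 4*(-1485 - 1*(-392600)) = -8 + 4*(-1485 + 392600) = -8 + 4*391115 = -8 + 1564460 = 1564452)
P(K) = -8 (P(K) = -2*4 = -8)
P(l(27, 27))/c = -8/1564452 = -8*1/1564452 = -2/391113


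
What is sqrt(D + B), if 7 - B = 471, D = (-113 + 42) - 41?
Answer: 24*I ≈ 24.0*I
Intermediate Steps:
D = -112 (D = -71 - 41 = -112)
B = -464 (B = 7 - 1*471 = 7 - 471 = -464)
sqrt(D + B) = sqrt(-112 - 464) = sqrt(-576) = 24*I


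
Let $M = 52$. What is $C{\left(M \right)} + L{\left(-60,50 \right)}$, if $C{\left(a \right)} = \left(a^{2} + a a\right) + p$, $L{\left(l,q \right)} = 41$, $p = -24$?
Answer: $5425$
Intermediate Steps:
$C{\left(a \right)} = -24 + 2 a^{2}$ ($C{\left(a \right)} = \left(a^{2} + a a\right) - 24 = \left(a^{2} + a^{2}\right) - 24 = 2 a^{2} - 24 = -24 + 2 a^{2}$)
$C{\left(M \right)} + L{\left(-60,50 \right)} = \left(-24 + 2 \cdot 52^{2}\right) + 41 = \left(-24 + 2 \cdot 2704\right) + 41 = \left(-24 + 5408\right) + 41 = 5384 + 41 = 5425$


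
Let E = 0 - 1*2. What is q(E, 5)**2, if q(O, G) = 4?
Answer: 16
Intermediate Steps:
E = -2 (E = 0 - 2 = -2)
q(E, 5)**2 = 4**2 = 16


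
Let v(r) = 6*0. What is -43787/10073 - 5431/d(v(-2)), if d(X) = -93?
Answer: 50634272/936789 ≈ 54.051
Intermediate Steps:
v(r) = 0
-43787/10073 - 5431/d(v(-2)) = -43787/10073 - 5431/(-93) = -43787*1/10073 - 5431*(-1/93) = -43787/10073 + 5431/93 = 50634272/936789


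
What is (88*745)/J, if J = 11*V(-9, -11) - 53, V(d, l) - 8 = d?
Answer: -8195/8 ≈ -1024.4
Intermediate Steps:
V(d, l) = 8 + d
J = -64 (J = 11*(8 - 9) - 53 = 11*(-1) - 53 = -11 - 53 = -64)
(88*745)/J = (88*745)/(-64) = 65560*(-1/64) = -8195/8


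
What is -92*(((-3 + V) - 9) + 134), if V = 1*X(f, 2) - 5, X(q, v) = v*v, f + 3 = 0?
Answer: -11132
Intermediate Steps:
f = -3 (f = -3 + 0 = -3)
X(q, v) = v**2
V = -1 (V = 1*2**2 - 5 = 1*4 - 5 = 4 - 5 = -1)
-92*(((-3 + V) - 9) + 134) = -92*(((-3 - 1) - 9) + 134) = -92*((-4 - 9) + 134) = -92*(-13 + 134) = -92*121 = -11132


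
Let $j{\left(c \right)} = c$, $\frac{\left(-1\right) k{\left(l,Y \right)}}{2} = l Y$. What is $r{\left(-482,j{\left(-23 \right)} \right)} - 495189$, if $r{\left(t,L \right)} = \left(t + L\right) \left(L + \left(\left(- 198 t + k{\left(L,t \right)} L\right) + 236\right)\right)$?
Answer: $-306325714$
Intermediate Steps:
$k{\left(l,Y \right)} = - 2 Y l$ ($k{\left(l,Y \right)} = - 2 l Y = - 2 Y l$)
$r{\left(t,L \right)} = \left(L + t\right) \left(236 + L - 198 t - 2 t L^{2}\right)$ ($r{\left(t,L \right)} = \left(t + L\right) \left(L + \left(\left(- 198 t + - 2 t L L\right) + 236\right)\right) = \left(L + t\right) \left(L + \left(\left(- 198 t + - 2 L t L\right) + 236\right)\right) = \left(L + t\right) \left(L - \left(-236 + 198 t + 2 t L^{2}\right)\right) = \left(L + t\right) \left(236 + L - 198 t - 2 t L^{2}\right)$)
$r{\left(-482,j{\left(-23 \right)} \right)} - 495189 = \left(\left(-23\right)^{2} - 198 \left(-482\right)^{2} + 236 \left(-23\right) + 236 \left(-482\right) - \left(-4531\right) \left(-482\right) - - 964 \left(-23\right)^{3} - 2 \left(-23\right)^{2} \left(-482\right)^{2}\right) - 495189 = \left(529 - 46000152 - 5428 - 113752 - 2183942 - \left(-964\right) \left(-12167\right) - 1058 \cdot 232324\right) - 495189 = \left(529 - 46000152 - 5428 - 113752 - 2183942 - 11728988 - 245798792\right) - 495189 = -305830525 - 495189 = -306325714$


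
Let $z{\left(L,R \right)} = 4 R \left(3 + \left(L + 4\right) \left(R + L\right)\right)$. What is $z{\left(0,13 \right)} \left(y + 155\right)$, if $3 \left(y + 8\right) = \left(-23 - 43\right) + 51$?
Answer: $406120$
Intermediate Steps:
$y = -13$ ($y = -8 + \frac{\left(-23 - 43\right) + 51}{3} = -8 + \frac{-66 + 51}{3} = -8 + \frac{1}{3} \left(-15\right) = -8 - 5 = -13$)
$z{\left(L,R \right)} = 4 R \left(3 + \left(4 + L\right) \left(L + R\right)\right)$
$z{\left(0,13 \right)} \left(y + 155\right) = 4 \cdot 13 \left(3 + 0^{2} + 4 \cdot 0 + 4 \cdot 13 + 0 \cdot 13\right) \left(-13 + 155\right) = 4 \cdot 13 \left(3 + 0 + 0 + 52 + 0\right) 142 = 4 \cdot 13 \cdot 55 \cdot 142 = 2860 \cdot 142 = 406120$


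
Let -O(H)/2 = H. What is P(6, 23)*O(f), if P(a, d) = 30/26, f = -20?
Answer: 600/13 ≈ 46.154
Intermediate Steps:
P(a, d) = 15/13 (P(a, d) = 30*(1/26) = 15/13)
O(H) = -2*H
P(6, 23)*O(f) = 15*(-2*(-20))/13 = (15/13)*40 = 600/13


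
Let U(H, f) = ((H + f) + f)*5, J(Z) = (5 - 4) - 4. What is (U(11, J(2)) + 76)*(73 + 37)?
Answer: 11110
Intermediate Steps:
J(Z) = -3 (J(Z) = 1 - 4 = -3)
U(H, f) = 5*H + 10*f (U(H, f) = (H + 2*f)*5 = 5*H + 10*f)
(U(11, J(2)) + 76)*(73 + 37) = ((5*11 + 10*(-3)) + 76)*(73 + 37) = ((55 - 30) + 76)*110 = (25 + 76)*110 = 101*110 = 11110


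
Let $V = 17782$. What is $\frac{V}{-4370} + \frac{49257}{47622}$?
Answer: $- \frac{105260219}{34684690} \approx -3.0348$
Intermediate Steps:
$\frac{V}{-4370} + \frac{49257}{47622} = \frac{17782}{-4370} + \frac{49257}{47622} = 17782 \left(- \frac{1}{4370}\right) + 49257 \cdot \frac{1}{47622} = - \frac{8891}{2185} + \frac{16419}{15874} = - \frac{105260219}{34684690}$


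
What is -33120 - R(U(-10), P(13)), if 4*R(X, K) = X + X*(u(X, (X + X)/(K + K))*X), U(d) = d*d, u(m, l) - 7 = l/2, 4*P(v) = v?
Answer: -1158385/13 ≈ -89107.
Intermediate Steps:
P(v) = v/4
u(m, l) = 7 + l/2
U(d) = d²
R(X, K) = X/4 + X²*(7 + X/(2*K))/4 (R(X, K) = (X + X*((7 + ((X + X)/(K + K))/2)*X))/4 = (X + X*((7 + ((2*X)/((2*K)))/2)*X))/4 = (X + X*((7 + ((2*X)*(1/(2*K)))/2)*X))/4 = (X + X*((7 + (X/K)/2)*X))/4 = (X + X*((7 + X/(2*K))*X))/4 = (X + X*(X*(7 + X/(2*K))))/4 = (X + X²*(7 + X/(2*K)))/4 = X/4 + X²*(7 + X/(2*K))/4)
-33120 - R(U(-10), P(13)) = -33120 - (-10)²*(2*((¼)*13) + (-10)²*((-10)² + 14*((¼)*13)))/(8*((¼)*13)) = -33120 - 100*(2*(13/4) + 100*(100 + 14*(13/4)))/(8*13/4) = -33120 - 100*4*(13/2 + 100*(100 + 91/2))/(8*13) = -33120 - 100*4*(13/2 + 100*(291/2))/(8*13) = -33120 - 100*4*(13/2 + 14550)/(8*13) = -33120 - 100*4*29113/(8*13*2) = -33120 - 1*727825/13 = -33120 - 727825/13 = -1158385/13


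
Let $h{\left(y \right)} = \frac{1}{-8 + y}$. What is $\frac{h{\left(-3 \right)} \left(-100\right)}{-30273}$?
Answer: $- \frac{100}{333003} \approx -0.0003003$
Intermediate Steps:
$\frac{h{\left(-3 \right)} \left(-100\right)}{-30273} = \frac{\frac{1}{-8 - 3} \left(-100\right)}{-30273} = \frac{1}{-11} \left(-100\right) \left(- \frac{1}{30273}\right) = \left(- \frac{1}{11}\right) \left(-100\right) \left(- \frac{1}{30273}\right) = \frac{100}{11} \left(- \frac{1}{30273}\right) = - \frac{100}{333003}$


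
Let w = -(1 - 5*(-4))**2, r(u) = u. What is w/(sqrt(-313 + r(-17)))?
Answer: 147*I*sqrt(330)/110 ≈ 24.276*I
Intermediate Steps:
w = -441 (w = -(1 + 20)**2 = -1*21**2 = -1*441 = -441)
w/(sqrt(-313 + r(-17))) = -441/sqrt(-313 - 17) = -441*(-I*sqrt(330)/330) = -(-147)*I*sqrt(330)/110 = 147*I*sqrt(330)/110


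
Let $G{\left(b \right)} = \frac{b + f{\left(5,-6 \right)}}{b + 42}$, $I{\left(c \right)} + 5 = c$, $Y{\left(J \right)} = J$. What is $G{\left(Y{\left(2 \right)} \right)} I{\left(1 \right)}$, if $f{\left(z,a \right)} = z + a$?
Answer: $- \frac{1}{11} \approx -0.090909$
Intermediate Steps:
$f{\left(z,a \right)} = a + z$
$I{\left(c \right)} = -5 + c$
$G{\left(b \right)} = \frac{-1 + b}{42 + b}$ ($G{\left(b \right)} = \frac{b + \left(-6 + 5\right)}{b + 42} = \frac{b - 1}{42 + b} = \frac{-1 + b}{42 + b}$)
$G{\left(Y{\left(2 \right)} \right)} I{\left(1 \right)} = \frac{-1 + 2}{42 + 2} \left(-5 + 1\right) = \frac{1}{44} \cdot 1 \left(-4\right) = \frac{1}{44} \left(-4\right) = - \frac{1}{11}$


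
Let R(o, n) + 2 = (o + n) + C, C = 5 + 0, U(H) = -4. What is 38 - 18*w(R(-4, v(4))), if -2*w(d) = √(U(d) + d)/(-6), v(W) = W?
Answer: 38 - 3*I/2 ≈ 38.0 - 1.5*I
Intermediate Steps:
C = 5
R(o, n) = 3 + n + o (R(o, n) = -2 + ((o + n) + 5) = -2 + ((n + o) + 5) = -2 + (5 + n + o) = 3 + n + o)
w(d) = √(-4 + d)/12 (w(d) = -√(-4 + d)/(2*(-6)) = -√(-4 + d)*(-1)/(2*6) = -(-1)*√(-4 + d)/12 = √(-4 + d)/12)
38 - 18*w(R(-4, v(4))) = 38 - 3*√(-4 + (3 + 4 - 4))/2 = 38 - 3*√(-4 + 3)/2 = 38 - 3*√(-1)/2 = 38 - 3*I/2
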